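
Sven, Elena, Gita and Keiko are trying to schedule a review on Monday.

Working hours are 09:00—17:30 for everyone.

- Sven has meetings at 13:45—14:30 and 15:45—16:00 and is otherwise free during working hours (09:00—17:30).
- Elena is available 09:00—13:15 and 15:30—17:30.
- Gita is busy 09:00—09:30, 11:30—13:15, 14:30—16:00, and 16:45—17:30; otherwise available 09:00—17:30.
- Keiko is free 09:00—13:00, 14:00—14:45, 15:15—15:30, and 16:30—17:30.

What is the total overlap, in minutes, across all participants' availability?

135 minutes

Sven free within 09:00–17:30: 09:00–13:45, 14:30–15:45, 16:00–17:30.
Gita free within 09:00–17:30: 09:30–11:30, 13:15–14:30, 16:00–16:45.
Sven ∩ Elena: 09:00–13:15, 15:30–15:45, 16:00–17:30.
Sven ∩ Elena ∩ Gita: 09:30–11:30, 16:00–16:45.
Sven ∩ Elena ∩ Gita ∩ Keiko: 09:30–11:30, 16:30–16:45.
Total common minutes: 120 + 15 = 135.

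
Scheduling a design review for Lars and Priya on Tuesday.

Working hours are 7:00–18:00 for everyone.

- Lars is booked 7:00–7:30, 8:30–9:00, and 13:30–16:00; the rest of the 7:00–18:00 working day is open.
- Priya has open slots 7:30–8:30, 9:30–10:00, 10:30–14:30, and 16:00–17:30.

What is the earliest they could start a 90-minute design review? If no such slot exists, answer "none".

10:30

Lars free within 07:00–18:00: 07:30–08:30, 09:00–13:30, 16:00–18:00.
Lars ∩ Priya: 07:30–08:30, 09:30–10:00, 10:30–13:30, 16:00–17:30.
Windows ≥ 90 min: 10:30–13:30, 16:00–17:30.
Earliest such window starts at 10:30.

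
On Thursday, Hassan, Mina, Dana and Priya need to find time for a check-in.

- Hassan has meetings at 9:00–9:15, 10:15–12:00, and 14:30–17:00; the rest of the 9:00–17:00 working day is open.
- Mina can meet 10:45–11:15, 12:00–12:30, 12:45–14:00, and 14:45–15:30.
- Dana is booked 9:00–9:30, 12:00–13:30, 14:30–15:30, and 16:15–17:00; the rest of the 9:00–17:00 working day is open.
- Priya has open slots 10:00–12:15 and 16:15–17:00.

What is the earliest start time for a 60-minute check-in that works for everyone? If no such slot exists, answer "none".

Hassan free within 09:00–17:00: 09:15–10:15, 12:00–14:30.
Dana free within 09:00–17:00: 09:30–12:00, 13:30–14:30, 15:30–16:15.
Hassan ∩ Mina: 12:00–12:30, 12:45–14:00.
Hassan ∩ Mina ∩ Dana: 13:30–14:00.
Hassan ∩ Mina ∩ Dana ∩ Priya: (none).
Windows ≥ 60 min: (none).

none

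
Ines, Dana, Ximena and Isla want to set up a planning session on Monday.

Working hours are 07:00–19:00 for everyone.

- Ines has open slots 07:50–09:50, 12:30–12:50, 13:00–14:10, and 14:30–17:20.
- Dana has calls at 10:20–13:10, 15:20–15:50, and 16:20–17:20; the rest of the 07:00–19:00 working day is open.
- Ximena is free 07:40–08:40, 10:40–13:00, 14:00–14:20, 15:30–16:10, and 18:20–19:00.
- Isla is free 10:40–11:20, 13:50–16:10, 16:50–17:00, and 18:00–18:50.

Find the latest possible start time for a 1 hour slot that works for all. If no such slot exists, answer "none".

Dana free within 07:00–19:00: 07:00–10:20, 13:10–15:20, 15:50–16:20, 17:20–19:00.
Ines ∩ Dana: 07:50–09:50, 13:10–14:10, 14:30–15:20, 15:50–16:20.
Ines ∩ Dana ∩ Ximena: 07:50–08:40, 14:00–14:10, 15:50–16:10.
Ines ∩ Dana ∩ Ximena ∩ Isla: 14:00–14:10, 15:50–16:10.
Windows ≥ 60 min: (none).

none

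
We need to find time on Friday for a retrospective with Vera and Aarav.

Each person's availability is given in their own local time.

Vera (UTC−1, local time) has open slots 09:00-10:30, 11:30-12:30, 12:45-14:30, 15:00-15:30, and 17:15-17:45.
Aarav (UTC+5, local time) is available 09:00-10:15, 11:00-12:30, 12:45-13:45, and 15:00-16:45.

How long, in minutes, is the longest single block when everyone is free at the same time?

90 minutes

Vera → UTC: 10:00–11:30, 12:30–13:30, 13:45–15:30, 16:00–16:30, 18:15–18:45.
Aarav → UTC: 04:00–05:15, 06:00–07:30, 07:45–08:45, 10:00–11:45.
Vera ∩ Aarav: 10:00–11:30.
Single common window of 90 minutes.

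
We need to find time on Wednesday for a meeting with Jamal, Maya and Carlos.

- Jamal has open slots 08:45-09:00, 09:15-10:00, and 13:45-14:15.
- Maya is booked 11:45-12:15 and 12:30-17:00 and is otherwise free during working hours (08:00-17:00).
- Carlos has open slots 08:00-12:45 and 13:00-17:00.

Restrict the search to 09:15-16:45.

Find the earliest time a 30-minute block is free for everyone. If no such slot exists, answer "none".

Maya free within 08:00–17:00: 08:00–11:45, 12:15–12:30.
Jamal ∩ Maya: 08:45–09:00, 09:15–10:00.
Jamal ∩ Maya ∩ Carlos: 08:45–09:00, 09:15–10:00.
Restricted to 09:15–16:45: 09:15–10:00.
Windows ≥ 30 min: 09:15–10:00.
Earliest such window starts at 09:15.

09:15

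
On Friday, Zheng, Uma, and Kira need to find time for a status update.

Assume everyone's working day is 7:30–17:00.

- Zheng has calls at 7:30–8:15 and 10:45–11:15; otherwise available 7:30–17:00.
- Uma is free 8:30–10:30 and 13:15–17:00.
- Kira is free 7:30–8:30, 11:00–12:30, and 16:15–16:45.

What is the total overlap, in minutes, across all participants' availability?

Zheng free within 07:30–17:00: 08:15–10:45, 11:15–17:00.
Zheng ∩ Uma: 08:30–10:30, 13:15–17:00.
Zheng ∩ Uma ∩ Kira: 16:15–16:45.
Total common minutes: 30.

30 minutes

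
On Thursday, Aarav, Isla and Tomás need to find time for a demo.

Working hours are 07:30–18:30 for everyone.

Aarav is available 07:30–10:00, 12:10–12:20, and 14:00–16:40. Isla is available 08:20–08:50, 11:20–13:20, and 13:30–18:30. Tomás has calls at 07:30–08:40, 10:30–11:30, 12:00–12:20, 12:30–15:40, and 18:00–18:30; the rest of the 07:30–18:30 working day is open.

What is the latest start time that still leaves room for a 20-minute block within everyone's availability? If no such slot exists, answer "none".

Tomás free within 07:30–18:30: 08:40–10:30, 11:30–12:00, 12:20–12:30, 15:40–18:00.
Aarav ∩ Isla: 08:20–08:50, 12:10–12:20, 14:00–16:40.
Aarav ∩ Isla ∩ Tomás: 08:40–08:50, 15:40–16:40.
Windows ≥ 20 min: 15:40–16:40.
Latest start in the last window 15:40–16:40 is 16:40 − 20 min = 16:20.

16:20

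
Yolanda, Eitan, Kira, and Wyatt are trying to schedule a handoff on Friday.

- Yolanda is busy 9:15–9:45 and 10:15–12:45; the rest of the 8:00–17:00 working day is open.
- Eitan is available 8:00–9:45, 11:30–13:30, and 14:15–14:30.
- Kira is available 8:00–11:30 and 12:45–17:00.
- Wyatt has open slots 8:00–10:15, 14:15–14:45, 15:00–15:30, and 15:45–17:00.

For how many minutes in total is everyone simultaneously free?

Yolanda free within 08:00–17:00: 08:00–09:15, 09:45–10:15, 12:45–17:00.
Yolanda ∩ Eitan: 08:00–09:15, 12:45–13:30, 14:15–14:30.
Yolanda ∩ Eitan ∩ Kira: 08:00–09:15, 12:45–13:30, 14:15–14:30.
Yolanda ∩ Eitan ∩ Kira ∩ Wyatt: 08:00–09:15, 14:15–14:30.
Total common minutes: 75 + 15 = 90.

90 minutes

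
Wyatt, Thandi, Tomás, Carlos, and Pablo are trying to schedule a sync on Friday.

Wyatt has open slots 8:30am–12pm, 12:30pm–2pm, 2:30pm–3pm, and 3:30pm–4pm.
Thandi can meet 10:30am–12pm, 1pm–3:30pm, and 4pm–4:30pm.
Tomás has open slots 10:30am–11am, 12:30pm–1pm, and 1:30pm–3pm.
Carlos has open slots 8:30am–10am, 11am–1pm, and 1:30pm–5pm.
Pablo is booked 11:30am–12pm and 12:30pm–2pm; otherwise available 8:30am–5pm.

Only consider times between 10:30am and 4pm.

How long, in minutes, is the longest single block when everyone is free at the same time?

Pablo free within 08:30–17:00: 08:30–11:30, 12:00–12:30, 14:00–17:00.
Wyatt ∩ Thandi: 10:30–12:00, 13:00–14:00, 14:30–15:00.
Wyatt ∩ Thandi ∩ Tomás: 10:30–11:00, 13:30–14:00, 14:30–15:00.
Wyatt ∩ Thandi ∩ Tomás ∩ Carlos: 13:30–14:00, 14:30–15:00.
Wyatt ∩ Thandi ∩ Tomás ∩ Carlos ∩ Pablo: 14:30–15:00.
Restricted to 10:30–16:00: 14:30–15:00.
Single common window of 30 minutes.

30 minutes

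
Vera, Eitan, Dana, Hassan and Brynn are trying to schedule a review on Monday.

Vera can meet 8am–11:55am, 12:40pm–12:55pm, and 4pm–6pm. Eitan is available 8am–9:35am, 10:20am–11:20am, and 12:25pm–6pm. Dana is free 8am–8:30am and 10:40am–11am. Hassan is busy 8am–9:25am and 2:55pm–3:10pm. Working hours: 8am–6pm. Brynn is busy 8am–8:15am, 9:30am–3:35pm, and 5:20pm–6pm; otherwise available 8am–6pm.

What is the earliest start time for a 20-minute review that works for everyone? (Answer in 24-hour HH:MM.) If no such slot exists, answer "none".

none

Hassan free within 08:00–18:00: 09:25–14:55, 15:10–18:00.
Brynn free within 08:00–18:00: 08:15–09:30, 15:35–17:20.
Vera ∩ Eitan: 08:00–09:35, 10:20–11:20, 12:40–12:55, 16:00–18:00.
Vera ∩ Eitan ∩ Dana: 08:00–08:30, 10:40–11:00.
Vera ∩ Eitan ∩ Dana ∩ Hassan: 10:40–11:00.
Vera ∩ Eitan ∩ Dana ∩ Hassan ∩ Brynn: (none).
Windows ≥ 20 min: (none).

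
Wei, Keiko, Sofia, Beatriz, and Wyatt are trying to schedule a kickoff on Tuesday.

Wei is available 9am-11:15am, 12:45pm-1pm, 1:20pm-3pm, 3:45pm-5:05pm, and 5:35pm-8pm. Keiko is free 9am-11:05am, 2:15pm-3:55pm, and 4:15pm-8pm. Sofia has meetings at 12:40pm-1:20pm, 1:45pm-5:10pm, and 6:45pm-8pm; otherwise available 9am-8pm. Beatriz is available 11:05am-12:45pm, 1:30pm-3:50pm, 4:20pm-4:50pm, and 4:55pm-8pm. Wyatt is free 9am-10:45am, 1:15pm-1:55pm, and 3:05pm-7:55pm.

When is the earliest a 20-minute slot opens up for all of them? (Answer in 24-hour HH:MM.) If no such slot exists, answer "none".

Sofia free within 09:00–20:00: 09:00–12:40, 13:20–13:45, 17:10–18:45.
Wei ∩ Keiko: 09:00–11:05, 14:15–15:00, 15:45–15:55, 16:15–17:05, 17:35–20:00.
Wei ∩ Keiko ∩ Sofia: 09:00–11:05, 17:35–18:45.
Wei ∩ Keiko ∩ Sofia ∩ Beatriz: 17:35–18:45.
Wei ∩ Keiko ∩ Sofia ∩ Beatriz ∩ Wyatt: 17:35–18:45.
Windows ≥ 20 min: 17:35–18:45.
Earliest such window starts at 17:35.

17:35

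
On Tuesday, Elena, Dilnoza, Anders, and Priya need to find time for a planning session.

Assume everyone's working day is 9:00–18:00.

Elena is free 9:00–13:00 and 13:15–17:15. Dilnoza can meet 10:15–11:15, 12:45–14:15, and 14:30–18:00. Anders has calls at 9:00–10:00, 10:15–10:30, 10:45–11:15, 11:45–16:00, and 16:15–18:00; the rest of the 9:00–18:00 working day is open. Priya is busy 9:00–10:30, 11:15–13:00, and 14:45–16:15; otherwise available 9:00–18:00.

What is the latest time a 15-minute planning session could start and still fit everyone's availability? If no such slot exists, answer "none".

Anders free within 09:00–18:00: 10:00–10:15, 10:30–10:45, 11:15–11:45, 16:00–16:15.
Priya free within 09:00–18:00: 10:30–11:15, 13:00–14:45, 16:15–18:00.
Elena ∩ Dilnoza: 10:15–11:15, 12:45–13:00, 13:15–14:15, 14:30–17:15.
Elena ∩ Dilnoza ∩ Anders: 10:30–10:45, 16:00–16:15.
Elena ∩ Dilnoza ∩ Anders ∩ Priya: 10:30–10:45.
Windows ≥ 15 min: 10:30–10:45.
Latest start in the last window 10:30–10:45 is 10:45 − 15 min = 10:30.

10:30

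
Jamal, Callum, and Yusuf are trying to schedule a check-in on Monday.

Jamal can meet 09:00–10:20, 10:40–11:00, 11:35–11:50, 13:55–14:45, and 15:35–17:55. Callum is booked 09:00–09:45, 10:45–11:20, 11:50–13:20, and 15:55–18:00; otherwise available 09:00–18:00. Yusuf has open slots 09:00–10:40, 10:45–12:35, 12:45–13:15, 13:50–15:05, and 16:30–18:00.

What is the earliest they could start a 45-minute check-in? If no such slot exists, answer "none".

13:55

Callum free within 09:00–18:00: 09:45–10:45, 11:20–11:50, 13:20–15:55.
Jamal ∩ Callum: 09:45–10:20, 10:40–10:45, 11:35–11:50, 13:55–14:45, 15:35–15:55.
Jamal ∩ Callum ∩ Yusuf: 09:45–10:20, 11:35–11:50, 13:55–14:45.
Windows ≥ 45 min: 13:55–14:45.
Earliest such window starts at 13:55.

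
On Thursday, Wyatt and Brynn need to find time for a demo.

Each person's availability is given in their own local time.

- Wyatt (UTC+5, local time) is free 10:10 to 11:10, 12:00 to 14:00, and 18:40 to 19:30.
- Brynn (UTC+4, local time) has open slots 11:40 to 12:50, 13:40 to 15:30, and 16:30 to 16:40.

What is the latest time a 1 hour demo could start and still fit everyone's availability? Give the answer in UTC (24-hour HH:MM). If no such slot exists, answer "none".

Wyatt → UTC: 05:10–06:10, 07:00–09:00, 13:40–14:30.
Brynn → UTC: 07:40–08:50, 09:40–11:30, 12:30–12:40.
Wyatt ∩ Brynn: 07:40–08:50.
Windows ≥ 60 min: 07:40–08:50.
Latest start in the last window 07:40–08:50 is 08:50 − 60 min = 07:50.

07:50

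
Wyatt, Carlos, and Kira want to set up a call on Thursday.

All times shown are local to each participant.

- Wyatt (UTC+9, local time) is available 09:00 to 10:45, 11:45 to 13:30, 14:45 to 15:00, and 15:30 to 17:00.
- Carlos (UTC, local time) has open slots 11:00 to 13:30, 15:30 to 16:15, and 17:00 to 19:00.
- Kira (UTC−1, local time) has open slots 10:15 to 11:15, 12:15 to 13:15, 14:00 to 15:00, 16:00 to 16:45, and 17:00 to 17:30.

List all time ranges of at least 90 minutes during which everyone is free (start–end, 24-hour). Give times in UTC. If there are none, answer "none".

none

Wyatt → UTC: 00:00–01:45, 02:45–04:30, 05:45–06:00, 06:30–08:00.
Carlos → UTC: 11:00–13:30, 15:30–16:15, 17:00–19:00.
Kira → UTC: 11:15–12:15, 13:15–14:15, 15:00–16:00, 17:00–17:45, 18:00–18:30.
Wyatt ∩ Carlos: (none).
Wyatt ∩ Carlos ∩ Kira: (none).
Windows ≥ 90 min: (none).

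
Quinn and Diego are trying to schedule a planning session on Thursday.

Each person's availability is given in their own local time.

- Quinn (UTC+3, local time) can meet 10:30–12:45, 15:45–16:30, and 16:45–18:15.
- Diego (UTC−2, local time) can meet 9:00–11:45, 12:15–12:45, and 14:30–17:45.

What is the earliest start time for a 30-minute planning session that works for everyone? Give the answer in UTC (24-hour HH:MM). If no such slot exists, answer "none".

Quinn → UTC: 07:30–09:45, 12:45–13:30, 13:45–15:15.
Diego → UTC: 11:00–13:45, 14:15–14:45, 16:30–19:45.
Quinn ∩ Diego: 12:45–13:30, 14:15–14:45.
Windows ≥ 30 min: 12:45–13:30, 14:15–14:45.
Earliest such window starts at 12:45.

12:45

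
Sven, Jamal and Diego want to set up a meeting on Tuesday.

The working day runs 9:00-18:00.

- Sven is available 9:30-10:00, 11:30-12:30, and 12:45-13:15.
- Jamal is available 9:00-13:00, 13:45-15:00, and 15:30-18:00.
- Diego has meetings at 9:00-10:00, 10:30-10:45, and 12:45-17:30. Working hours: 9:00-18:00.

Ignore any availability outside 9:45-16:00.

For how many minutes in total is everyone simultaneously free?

Diego free within 09:00–18:00: 10:00–10:30, 10:45–12:45, 17:30–18:00.
Sven ∩ Jamal: 09:30–10:00, 11:30–12:30, 12:45–13:00.
Sven ∩ Jamal ∩ Diego: 11:30–12:30.
Restricted to 09:45–16:00: 11:30–12:30.
Total common minutes: 60.

60 minutes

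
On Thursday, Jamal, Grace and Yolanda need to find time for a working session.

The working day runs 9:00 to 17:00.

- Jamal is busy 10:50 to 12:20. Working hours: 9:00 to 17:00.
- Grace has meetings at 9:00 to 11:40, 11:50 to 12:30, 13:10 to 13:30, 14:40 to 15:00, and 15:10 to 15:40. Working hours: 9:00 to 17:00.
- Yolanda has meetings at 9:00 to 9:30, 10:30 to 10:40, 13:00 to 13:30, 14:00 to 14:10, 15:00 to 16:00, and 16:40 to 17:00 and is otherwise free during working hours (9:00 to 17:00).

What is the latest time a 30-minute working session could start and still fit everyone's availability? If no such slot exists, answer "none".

Jamal free within 09:00–17:00: 09:00–10:50, 12:20–17:00.
Grace free within 09:00–17:00: 11:40–11:50, 12:30–13:10, 13:30–14:40, 15:00–15:10, 15:40–17:00.
Yolanda free within 09:00–17:00: 09:30–10:30, 10:40–13:00, 13:30–14:00, 14:10–15:00, 16:00–16:40.
Jamal ∩ Grace: 12:30–13:10, 13:30–14:40, 15:00–15:10, 15:40–17:00.
Jamal ∩ Grace ∩ Yolanda: 12:30–13:00, 13:30–14:00, 14:10–14:40, 16:00–16:40.
Windows ≥ 30 min: 12:30–13:00, 13:30–14:00, 14:10–14:40, 16:00–16:40.
Latest start in the last window 16:00–16:40 is 16:40 − 30 min = 16:10.

16:10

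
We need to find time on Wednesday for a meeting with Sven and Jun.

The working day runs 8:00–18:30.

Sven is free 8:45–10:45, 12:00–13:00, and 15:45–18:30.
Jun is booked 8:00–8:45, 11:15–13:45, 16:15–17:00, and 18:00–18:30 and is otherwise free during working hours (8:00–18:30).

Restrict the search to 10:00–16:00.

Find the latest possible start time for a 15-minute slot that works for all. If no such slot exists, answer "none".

Jun free within 08:00–18:30: 08:45–11:15, 13:45–16:15, 17:00–18:00.
Sven ∩ Jun: 08:45–10:45, 15:45–16:15, 17:00–18:00.
Restricted to 10:00–16:00: 10:00–10:45, 15:45–16:00.
Windows ≥ 15 min: 10:00–10:45, 15:45–16:00.
Latest start in the last window 15:45–16:00 is 16:00 − 15 min = 15:45.

15:45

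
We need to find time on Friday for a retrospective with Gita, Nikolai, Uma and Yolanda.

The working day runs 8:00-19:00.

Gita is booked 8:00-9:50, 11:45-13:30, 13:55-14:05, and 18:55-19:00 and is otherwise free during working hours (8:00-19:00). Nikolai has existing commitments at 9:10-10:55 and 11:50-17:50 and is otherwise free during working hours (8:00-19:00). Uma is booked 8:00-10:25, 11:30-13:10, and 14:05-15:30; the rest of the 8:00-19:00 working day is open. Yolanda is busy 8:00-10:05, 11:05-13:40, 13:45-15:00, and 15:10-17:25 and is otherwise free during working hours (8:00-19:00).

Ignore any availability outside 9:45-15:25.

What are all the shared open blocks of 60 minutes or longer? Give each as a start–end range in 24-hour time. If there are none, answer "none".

Gita free within 08:00–19:00: 09:50–11:45, 13:30–13:55, 14:05–18:55.
Nikolai free within 08:00–19:00: 08:00–09:10, 10:55–11:50, 17:50–19:00.
Uma free within 08:00–19:00: 10:25–11:30, 13:10–14:05, 15:30–19:00.
Yolanda free within 08:00–19:00: 10:05–11:05, 13:40–13:45, 15:00–15:10, 17:25–19:00.
Gita ∩ Nikolai: 10:55–11:45, 17:50–18:55.
Gita ∩ Nikolai ∩ Uma: 10:55–11:30, 17:50–18:55.
Gita ∩ Nikolai ∩ Uma ∩ Yolanda: 10:55–11:05, 17:50–18:55.
Restricted to 09:45–15:25: 10:55–11:05.
Windows ≥ 60 min: (none).

none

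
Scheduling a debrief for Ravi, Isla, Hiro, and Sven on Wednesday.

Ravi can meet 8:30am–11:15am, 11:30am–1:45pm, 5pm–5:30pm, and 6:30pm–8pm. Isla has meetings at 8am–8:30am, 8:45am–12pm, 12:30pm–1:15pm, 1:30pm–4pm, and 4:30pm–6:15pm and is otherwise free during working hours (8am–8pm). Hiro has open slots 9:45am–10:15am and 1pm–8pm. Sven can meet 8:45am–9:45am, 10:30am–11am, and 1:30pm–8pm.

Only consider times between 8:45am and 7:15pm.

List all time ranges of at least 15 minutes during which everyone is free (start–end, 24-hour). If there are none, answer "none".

18:30–19:15

Isla free within 08:00–20:00: 08:30–08:45, 12:00–12:30, 13:15–13:30, 16:00–16:30, 18:15–20:00.
Ravi ∩ Isla: 08:30–08:45, 12:00–12:30, 13:15–13:30, 18:30–20:00.
Ravi ∩ Isla ∩ Hiro: 13:15–13:30, 18:30–20:00.
Ravi ∩ Isla ∩ Hiro ∩ Sven: 18:30–20:00.
Restricted to 08:45–19:15: 18:30–19:15.
Windows ≥ 15 min: 18:30–19:15.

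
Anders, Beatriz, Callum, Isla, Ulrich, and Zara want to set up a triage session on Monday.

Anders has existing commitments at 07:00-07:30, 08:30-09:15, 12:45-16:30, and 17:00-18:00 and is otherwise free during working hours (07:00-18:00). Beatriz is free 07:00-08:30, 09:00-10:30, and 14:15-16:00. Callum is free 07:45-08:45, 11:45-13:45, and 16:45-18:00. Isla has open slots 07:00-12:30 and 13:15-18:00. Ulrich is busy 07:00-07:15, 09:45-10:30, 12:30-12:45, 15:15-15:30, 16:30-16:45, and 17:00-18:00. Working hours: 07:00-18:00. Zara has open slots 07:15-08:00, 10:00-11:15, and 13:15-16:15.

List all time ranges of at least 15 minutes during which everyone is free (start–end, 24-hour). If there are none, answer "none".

07:45–08:00

Anders free within 07:00–18:00: 07:30–08:30, 09:15–12:45, 16:30–17:00.
Ulrich free within 07:00–18:00: 07:15–09:45, 10:30–12:30, 12:45–15:15, 15:30–16:30, 16:45–17:00.
Anders ∩ Beatriz: 07:30–08:30, 09:15–10:30.
Anders ∩ Beatriz ∩ Callum: 07:45–08:30.
Anders ∩ Beatriz ∩ Callum ∩ Isla: 07:45–08:30.
Anders ∩ Beatriz ∩ Callum ∩ Isla ∩ Ulrich: 07:45–08:30.
Anders ∩ Beatriz ∩ Callum ∩ Isla ∩ Ulrich ∩ Zara: 07:45–08:00.
Windows ≥ 15 min: 07:45–08:00.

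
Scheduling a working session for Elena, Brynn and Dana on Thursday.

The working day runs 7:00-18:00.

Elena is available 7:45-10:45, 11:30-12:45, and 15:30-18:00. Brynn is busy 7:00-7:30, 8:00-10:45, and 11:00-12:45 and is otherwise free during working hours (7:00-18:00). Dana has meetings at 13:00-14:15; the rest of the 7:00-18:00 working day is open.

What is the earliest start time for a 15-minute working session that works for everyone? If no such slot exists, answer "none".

07:45

Brynn free within 07:00–18:00: 07:30–08:00, 10:45–11:00, 12:45–18:00.
Dana free within 07:00–18:00: 07:00–13:00, 14:15–18:00.
Elena ∩ Brynn: 07:45–08:00, 15:30–18:00.
Elena ∩ Brynn ∩ Dana: 07:45–08:00, 15:30–18:00.
Windows ≥ 15 min: 07:45–08:00, 15:30–18:00.
Earliest such window starts at 07:45.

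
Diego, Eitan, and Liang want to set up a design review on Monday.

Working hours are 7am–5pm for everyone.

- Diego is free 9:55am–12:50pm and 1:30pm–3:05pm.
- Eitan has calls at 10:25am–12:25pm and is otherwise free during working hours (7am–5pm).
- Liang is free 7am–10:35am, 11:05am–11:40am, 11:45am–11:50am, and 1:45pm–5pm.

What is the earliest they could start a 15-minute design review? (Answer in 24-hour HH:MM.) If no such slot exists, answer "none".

09:55

Eitan free within 07:00–17:00: 07:00–10:25, 12:25–17:00.
Diego ∩ Eitan: 09:55–10:25, 12:25–12:50, 13:30–15:05.
Diego ∩ Eitan ∩ Liang: 09:55–10:25, 13:45–15:05.
Windows ≥ 15 min: 09:55–10:25, 13:45–15:05.
Earliest such window starts at 09:55.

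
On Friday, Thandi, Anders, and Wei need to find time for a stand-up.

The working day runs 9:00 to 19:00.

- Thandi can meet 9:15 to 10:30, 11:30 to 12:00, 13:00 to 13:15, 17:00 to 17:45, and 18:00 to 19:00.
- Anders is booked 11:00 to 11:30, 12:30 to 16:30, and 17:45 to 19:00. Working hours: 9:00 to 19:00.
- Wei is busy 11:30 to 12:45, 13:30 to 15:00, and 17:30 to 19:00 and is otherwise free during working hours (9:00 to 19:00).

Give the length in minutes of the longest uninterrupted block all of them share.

75 minutes

Anders free within 09:00–19:00: 09:00–11:00, 11:30–12:30, 16:30–17:45.
Wei free within 09:00–19:00: 09:00–11:30, 12:45–13:30, 15:00–17:30.
Thandi ∩ Anders: 09:15–10:30, 11:30–12:00, 17:00–17:45.
Thandi ∩ Anders ∩ Wei: 09:15–10:30, 17:00–17:30.
Common window lengths: 75, 30 min; longest is 75.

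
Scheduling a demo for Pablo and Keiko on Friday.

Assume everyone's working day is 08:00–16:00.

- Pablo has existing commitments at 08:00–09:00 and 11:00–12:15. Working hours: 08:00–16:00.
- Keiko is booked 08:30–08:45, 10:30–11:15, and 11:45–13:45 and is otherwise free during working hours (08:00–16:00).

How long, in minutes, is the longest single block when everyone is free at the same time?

Pablo free within 08:00–16:00: 09:00–11:00, 12:15–16:00.
Keiko free within 08:00–16:00: 08:00–08:30, 08:45–10:30, 11:15–11:45, 13:45–16:00.
Pablo ∩ Keiko: 09:00–10:30, 13:45–16:00.
Common window lengths: 90, 135 min; longest is 135.

135 minutes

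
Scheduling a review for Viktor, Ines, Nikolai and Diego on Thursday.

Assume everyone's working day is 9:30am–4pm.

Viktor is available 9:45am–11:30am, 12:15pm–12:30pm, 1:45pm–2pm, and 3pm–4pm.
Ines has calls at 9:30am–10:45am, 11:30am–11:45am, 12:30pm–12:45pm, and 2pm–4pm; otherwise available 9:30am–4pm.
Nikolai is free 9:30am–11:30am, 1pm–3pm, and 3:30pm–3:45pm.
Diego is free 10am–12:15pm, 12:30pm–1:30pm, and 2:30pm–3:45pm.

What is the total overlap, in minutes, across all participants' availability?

45 minutes

Ines free within 09:30–16:00: 10:45–11:30, 11:45–12:30, 12:45–14:00.
Viktor ∩ Ines: 10:45–11:30, 12:15–12:30, 13:45–14:00.
Viktor ∩ Ines ∩ Nikolai: 10:45–11:30, 13:45–14:00.
Viktor ∩ Ines ∩ Nikolai ∩ Diego: 10:45–11:30.
Total common minutes: 45.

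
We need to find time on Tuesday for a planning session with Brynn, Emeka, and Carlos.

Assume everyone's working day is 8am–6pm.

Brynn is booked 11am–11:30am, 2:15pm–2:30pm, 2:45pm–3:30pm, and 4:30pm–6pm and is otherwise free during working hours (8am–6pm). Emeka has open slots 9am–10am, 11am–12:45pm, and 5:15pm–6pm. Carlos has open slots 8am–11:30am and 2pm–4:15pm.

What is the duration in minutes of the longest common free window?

Brynn free within 08:00–18:00: 08:00–11:00, 11:30–14:15, 14:30–14:45, 15:30–16:30.
Brynn ∩ Emeka: 09:00–10:00, 11:30–12:45.
Brynn ∩ Emeka ∩ Carlos: 09:00–10:00.
Single common window of 60 minutes.

60 minutes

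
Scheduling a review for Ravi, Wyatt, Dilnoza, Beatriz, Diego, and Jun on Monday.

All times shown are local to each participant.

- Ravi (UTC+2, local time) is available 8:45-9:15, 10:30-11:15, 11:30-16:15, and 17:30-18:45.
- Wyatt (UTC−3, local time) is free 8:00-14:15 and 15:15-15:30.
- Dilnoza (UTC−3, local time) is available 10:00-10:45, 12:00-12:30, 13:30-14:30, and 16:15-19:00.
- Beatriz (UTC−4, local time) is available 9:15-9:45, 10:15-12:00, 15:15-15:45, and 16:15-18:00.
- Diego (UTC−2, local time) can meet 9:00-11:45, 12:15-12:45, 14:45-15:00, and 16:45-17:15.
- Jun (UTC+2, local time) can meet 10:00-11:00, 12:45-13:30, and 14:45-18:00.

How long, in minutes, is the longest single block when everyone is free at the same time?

30 minutes

Ravi → UTC: 06:45–07:15, 08:30–09:15, 09:30–14:15, 15:30–16:45.
Wyatt → UTC: 11:00–17:15, 18:15–18:30.
Dilnoza → UTC: 13:00–13:45, 15:00–15:30, 16:30–17:30, 19:15–22:00.
Beatriz → UTC: 13:15–13:45, 14:15–16:00, 19:15–19:45, 20:15–22:00.
Diego → UTC: 11:00–13:45, 14:15–14:45, 16:45–17:00, 18:45–19:15.
Jun → UTC: 08:00–09:00, 10:45–11:30, 12:45–16:00.
Ravi ∩ Wyatt: 11:00–14:15, 15:30–16:45.
Ravi ∩ Wyatt ∩ Dilnoza: 13:00–13:45, 16:30–16:45.
Ravi ∩ Wyatt ∩ Dilnoza ∩ Beatriz: 13:15–13:45.
Ravi ∩ Wyatt ∩ Dilnoza ∩ Beatriz ∩ Diego: 13:15–13:45.
Ravi ∩ Wyatt ∩ Dilnoza ∩ Beatriz ∩ Diego ∩ Jun: 13:15–13:45.
Single common window of 30 minutes.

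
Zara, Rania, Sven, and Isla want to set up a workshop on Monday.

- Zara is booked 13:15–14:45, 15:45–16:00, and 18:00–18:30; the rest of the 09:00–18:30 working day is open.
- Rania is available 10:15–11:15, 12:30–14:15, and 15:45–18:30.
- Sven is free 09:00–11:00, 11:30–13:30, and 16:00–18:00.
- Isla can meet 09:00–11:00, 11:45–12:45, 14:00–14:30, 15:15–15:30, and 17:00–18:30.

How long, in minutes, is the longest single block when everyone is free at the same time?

60 minutes

Zara free within 09:00–18:30: 09:00–13:15, 14:45–15:45, 16:00–18:00.
Zara ∩ Rania: 10:15–11:15, 12:30–13:15, 16:00–18:00.
Zara ∩ Rania ∩ Sven: 10:15–11:00, 12:30–13:15, 16:00–18:00.
Zara ∩ Rania ∩ Sven ∩ Isla: 10:15–11:00, 12:30–12:45, 17:00–18:00.
Common window lengths: 45, 15, 60 min; longest is 60.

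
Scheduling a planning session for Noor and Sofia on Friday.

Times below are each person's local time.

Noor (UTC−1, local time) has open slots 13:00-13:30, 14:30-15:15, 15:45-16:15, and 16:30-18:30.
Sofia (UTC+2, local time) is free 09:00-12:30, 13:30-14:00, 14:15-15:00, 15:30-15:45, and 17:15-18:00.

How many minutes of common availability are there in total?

30 minutes

Noor → UTC: 14:00–14:30, 15:30–16:15, 16:45–17:15, 17:30–19:30.
Sofia → UTC: 07:00–10:30, 11:30–12:00, 12:15–13:00, 13:30–13:45, 15:15–16:00.
Noor ∩ Sofia: 15:30–16:00.
Total common minutes: 30.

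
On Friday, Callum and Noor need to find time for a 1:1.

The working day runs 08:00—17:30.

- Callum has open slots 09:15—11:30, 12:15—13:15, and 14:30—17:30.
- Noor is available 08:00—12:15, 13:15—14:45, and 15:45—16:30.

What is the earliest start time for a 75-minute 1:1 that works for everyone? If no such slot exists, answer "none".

09:15

Callum ∩ Noor: 09:15–11:30, 14:30–14:45, 15:45–16:30.
Windows ≥ 75 min: 09:15–11:30.
Earliest such window starts at 09:15.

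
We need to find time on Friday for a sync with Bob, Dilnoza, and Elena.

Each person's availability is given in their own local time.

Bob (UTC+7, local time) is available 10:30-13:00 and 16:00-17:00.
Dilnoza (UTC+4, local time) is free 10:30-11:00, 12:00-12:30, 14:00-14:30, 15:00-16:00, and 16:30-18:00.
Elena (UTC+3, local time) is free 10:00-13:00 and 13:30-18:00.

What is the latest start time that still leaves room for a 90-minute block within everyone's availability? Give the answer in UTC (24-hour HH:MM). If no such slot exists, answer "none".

Bob → UTC: 03:30–06:00, 09:00–10:00.
Dilnoza → UTC: 06:30–07:00, 08:00–08:30, 10:00–10:30, 11:00–12:00, 12:30–14:00.
Elena → UTC: 07:00–10:00, 10:30–15:00.
Bob ∩ Dilnoza: (none).
Bob ∩ Dilnoza ∩ Elena: (none).
Windows ≥ 90 min: (none).

none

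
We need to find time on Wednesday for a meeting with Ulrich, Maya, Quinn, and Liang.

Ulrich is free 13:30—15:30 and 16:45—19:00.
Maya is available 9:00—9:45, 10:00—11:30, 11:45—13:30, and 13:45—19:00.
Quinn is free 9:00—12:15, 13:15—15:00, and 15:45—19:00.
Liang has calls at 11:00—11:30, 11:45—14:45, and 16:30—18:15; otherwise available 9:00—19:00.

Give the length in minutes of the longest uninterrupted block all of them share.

Liang free within 09:00–19:00: 09:00–11:00, 11:30–11:45, 14:45–16:30, 18:15–19:00.
Ulrich ∩ Maya: 13:45–15:30, 16:45–19:00.
Ulrich ∩ Maya ∩ Quinn: 13:45–15:00, 16:45–19:00.
Ulrich ∩ Maya ∩ Quinn ∩ Liang: 14:45–15:00, 18:15–19:00.
Common window lengths: 15, 45 min; longest is 45.

45 minutes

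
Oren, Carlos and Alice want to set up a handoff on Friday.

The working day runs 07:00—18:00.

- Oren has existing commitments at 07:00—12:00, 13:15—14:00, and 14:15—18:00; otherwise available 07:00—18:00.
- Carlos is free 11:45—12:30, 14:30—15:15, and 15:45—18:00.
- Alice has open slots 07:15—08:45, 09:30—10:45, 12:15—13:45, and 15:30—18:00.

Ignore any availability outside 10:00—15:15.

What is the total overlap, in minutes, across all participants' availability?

Oren free within 07:00–18:00: 12:00–13:15, 14:00–14:15.
Oren ∩ Carlos: 12:00–12:30.
Oren ∩ Carlos ∩ Alice: 12:15–12:30.
Restricted to 10:00–15:15: 12:15–12:30.
Total common minutes: 15.

15 minutes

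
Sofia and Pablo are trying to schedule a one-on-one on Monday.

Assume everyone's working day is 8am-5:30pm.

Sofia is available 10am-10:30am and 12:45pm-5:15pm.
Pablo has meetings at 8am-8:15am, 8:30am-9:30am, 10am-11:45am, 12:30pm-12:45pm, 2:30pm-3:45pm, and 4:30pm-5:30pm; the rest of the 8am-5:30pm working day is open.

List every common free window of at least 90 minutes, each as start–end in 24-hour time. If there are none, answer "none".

12:45–14:30

Pablo free within 08:00–17:30: 08:15–08:30, 09:30–10:00, 11:45–12:30, 12:45–14:30, 15:45–16:30.
Sofia ∩ Pablo: 12:45–14:30, 15:45–16:30.
Windows ≥ 90 min: 12:45–14:30.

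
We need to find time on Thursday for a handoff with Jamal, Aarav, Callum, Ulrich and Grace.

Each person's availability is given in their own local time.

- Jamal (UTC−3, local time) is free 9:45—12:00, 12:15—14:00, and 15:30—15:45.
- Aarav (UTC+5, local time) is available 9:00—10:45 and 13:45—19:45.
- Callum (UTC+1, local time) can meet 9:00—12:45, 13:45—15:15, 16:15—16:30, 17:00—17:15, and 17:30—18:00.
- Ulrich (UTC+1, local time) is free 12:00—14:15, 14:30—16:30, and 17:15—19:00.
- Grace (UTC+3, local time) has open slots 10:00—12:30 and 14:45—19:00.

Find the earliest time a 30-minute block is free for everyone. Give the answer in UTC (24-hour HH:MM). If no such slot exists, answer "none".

Jamal → UTC: 12:45–15:00, 15:15–17:00, 18:30–18:45.
Aarav → UTC: 04:00–05:45, 08:45–14:45.
Callum → UTC: 08:00–11:45, 12:45–14:15, 15:15–15:30, 16:00–16:15, 16:30–17:00.
Ulrich → UTC: 11:00–13:15, 13:30–15:30, 16:15–18:00.
Grace → UTC: 07:00–09:30, 11:45–16:00.
Jamal ∩ Aarav: 12:45–14:45.
Jamal ∩ Aarav ∩ Callum: 12:45–14:15.
Jamal ∩ Aarav ∩ Callum ∩ Ulrich: 12:45–13:15, 13:30–14:15.
Jamal ∩ Aarav ∩ Callum ∩ Ulrich ∩ Grace: 12:45–13:15, 13:30–14:15.
Windows ≥ 30 min: 12:45–13:15, 13:30–14:15.
Earliest such window starts at 12:45.

12:45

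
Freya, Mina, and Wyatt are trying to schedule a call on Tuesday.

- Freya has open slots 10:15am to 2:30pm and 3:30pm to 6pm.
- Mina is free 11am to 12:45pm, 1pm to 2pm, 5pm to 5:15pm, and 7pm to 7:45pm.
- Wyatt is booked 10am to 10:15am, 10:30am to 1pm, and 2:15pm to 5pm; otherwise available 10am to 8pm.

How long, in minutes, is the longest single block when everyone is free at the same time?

60 minutes

Wyatt free within 10:00–20:00: 10:15–10:30, 13:00–14:15, 17:00–20:00.
Freya ∩ Mina: 11:00–12:45, 13:00–14:00, 17:00–17:15.
Freya ∩ Mina ∩ Wyatt: 13:00–14:00, 17:00–17:15.
Common window lengths: 60, 15 min; longest is 60.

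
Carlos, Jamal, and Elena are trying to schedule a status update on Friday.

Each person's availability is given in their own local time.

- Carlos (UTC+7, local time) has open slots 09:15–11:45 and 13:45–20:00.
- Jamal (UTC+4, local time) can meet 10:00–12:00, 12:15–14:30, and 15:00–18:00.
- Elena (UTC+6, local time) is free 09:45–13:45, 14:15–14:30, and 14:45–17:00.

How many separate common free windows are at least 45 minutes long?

Carlos → UTC: 02:15–04:45, 06:45–13:00.
Jamal → UTC: 06:00–08:00, 08:15–10:30, 11:00–14:00.
Elena → UTC: 03:45–07:45, 08:15–08:30, 08:45–11:00.
Carlos ∩ Jamal: 06:45–08:00, 08:15–10:30, 11:00–13:00.
Carlos ∩ Jamal ∩ Elena: 06:45–07:45, 08:15–08:30, 08:45–10:30.
Windows ≥ 45 min: 06:45–07:45, 08:45–10:30.
That's 2 windows.

2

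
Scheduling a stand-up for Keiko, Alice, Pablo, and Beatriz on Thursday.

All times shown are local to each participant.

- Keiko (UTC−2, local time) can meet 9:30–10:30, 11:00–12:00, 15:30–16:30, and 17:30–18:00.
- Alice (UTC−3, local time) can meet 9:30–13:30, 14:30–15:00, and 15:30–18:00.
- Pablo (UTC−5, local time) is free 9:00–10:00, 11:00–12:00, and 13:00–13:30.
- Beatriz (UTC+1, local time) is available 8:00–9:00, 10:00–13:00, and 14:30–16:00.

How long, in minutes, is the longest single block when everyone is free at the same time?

0 minutes

Keiko → UTC: 11:30–12:30, 13:00–14:00, 17:30–18:30, 19:30–20:00.
Alice → UTC: 12:30–16:30, 17:30–18:00, 18:30–21:00.
Pablo → UTC: 14:00–15:00, 16:00–17:00, 18:00–18:30.
Beatriz → UTC: 07:00–08:00, 09:00–12:00, 13:30–15:00.
Keiko ∩ Alice: 13:00–14:00, 17:30–18:00, 19:30–20:00.
Keiko ∩ Alice ∩ Pablo: (none).
Keiko ∩ Alice ∩ Pablo ∩ Beatriz: (none).
No common window.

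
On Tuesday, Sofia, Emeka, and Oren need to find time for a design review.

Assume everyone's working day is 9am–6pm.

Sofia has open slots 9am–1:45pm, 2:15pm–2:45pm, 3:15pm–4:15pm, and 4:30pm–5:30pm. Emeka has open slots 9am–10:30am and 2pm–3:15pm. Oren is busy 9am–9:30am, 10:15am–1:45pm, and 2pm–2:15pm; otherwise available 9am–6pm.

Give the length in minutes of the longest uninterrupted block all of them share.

45 minutes

Oren free within 09:00–18:00: 09:30–10:15, 13:45–14:00, 14:15–18:00.
Sofia ∩ Emeka: 09:00–10:30, 14:15–14:45.
Sofia ∩ Emeka ∩ Oren: 09:30–10:15, 14:15–14:45.
Common window lengths: 45, 30 min; longest is 45.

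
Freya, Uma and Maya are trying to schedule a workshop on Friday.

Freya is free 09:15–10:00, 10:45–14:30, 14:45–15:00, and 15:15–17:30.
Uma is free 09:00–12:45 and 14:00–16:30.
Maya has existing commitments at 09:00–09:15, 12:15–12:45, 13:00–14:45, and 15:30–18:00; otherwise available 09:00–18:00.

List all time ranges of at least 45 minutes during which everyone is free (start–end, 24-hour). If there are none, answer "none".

Maya free within 09:00–18:00: 09:15–12:15, 12:45–13:00, 14:45–15:30.
Freya ∩ Uma: 09:15–10:00, 10:45–12:45, 14:00–14:30, 14:45–15:00, 15:15–16:30.
Freya ∩ Uma ∩ Maya: 09:15–10:00, 10:45–12:15, 14:45–15:00, 15:15–15:30.
Windows ≥ 45 min: 09:15–10:00, 10:45–12:15.

09:15–10:00, 10:45–12:15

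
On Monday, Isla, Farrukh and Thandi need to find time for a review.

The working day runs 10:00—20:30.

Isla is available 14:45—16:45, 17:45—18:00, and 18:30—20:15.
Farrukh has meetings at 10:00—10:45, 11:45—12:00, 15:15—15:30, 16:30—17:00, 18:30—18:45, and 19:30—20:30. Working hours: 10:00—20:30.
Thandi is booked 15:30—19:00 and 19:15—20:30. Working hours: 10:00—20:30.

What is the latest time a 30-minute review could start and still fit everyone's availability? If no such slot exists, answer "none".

14:45

Farrukh free within 10:00–20:30: 10:45–11:45, 12:00–15:15, 15:30–16:30, 17:00–18:30, 18:45–19:30.
Thandi free within 10:00–20:30: 10:00–15:30, 19:00–19:15.
Isla ∩ Farrukh: 14:45–15:15, 15:30–16:30, 17:45–18:00, 18:45–19:30.
Isla ∩ Farrukh ∩ Thandi: 14:45–15:15, 19:00–19:15.
Windows ≥ 30 min: 14:45–15:15.
Latest start in the last window 14:45–15:15 is 15:15 − 30 min = 14:45.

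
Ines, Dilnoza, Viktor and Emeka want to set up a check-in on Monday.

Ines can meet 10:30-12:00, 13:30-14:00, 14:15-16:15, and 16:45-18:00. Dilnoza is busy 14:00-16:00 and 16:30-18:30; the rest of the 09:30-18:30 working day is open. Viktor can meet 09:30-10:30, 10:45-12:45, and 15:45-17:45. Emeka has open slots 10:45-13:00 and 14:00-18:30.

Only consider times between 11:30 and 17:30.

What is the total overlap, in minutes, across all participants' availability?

45 minutes

Dilnoza free within 09:30–18:30: 09:30–14:00, 16:00–16:30.
Ines ∩ Dilnoza: 10:30–12:00, 13:30–14:00, 16:00–16:15.
Ines ∩ Dilnoza ∩ Viktor: 10:45–12:00, 16:00–16:15.
Ines ∩ Dilnoza ∩ Viktor ∩ Emeka: 10:45–12:00, 16:00–16:15.
Restricted to 11:30–17:30: 11:30–12:00, 16:00–16:15.
Total common minutes: 30 + 15 = 45.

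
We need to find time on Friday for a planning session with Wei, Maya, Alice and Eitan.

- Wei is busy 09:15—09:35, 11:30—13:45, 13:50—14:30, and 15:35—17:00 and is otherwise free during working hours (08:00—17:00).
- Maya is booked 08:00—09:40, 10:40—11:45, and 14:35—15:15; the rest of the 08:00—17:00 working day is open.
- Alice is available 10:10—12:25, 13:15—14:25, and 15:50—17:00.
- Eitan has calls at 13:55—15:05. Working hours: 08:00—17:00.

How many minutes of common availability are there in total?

35 minutes

Wei free within 08:00–17:00: 08:00–09:15, 09:35–11:30, 13:45–13:50, 14:30–15:35.
Maya free within 08:00–17:00: 09:40–10:40, 11:45–14:35, 15:15–17:00.
Eitan free within 08:00–17:00: 08:00–13:55, 15:05–17:00.
Wei ∩ Maya: 09:40–10:40, 13:45–13:50, 14:30–14:35, 15:15–15:35.
Wei ∩ Maya ∩ Alice: 10:10–10:40, 13:45–13:50.
Wei ∩ Maya ∩ Alice ∩ Eitan: 10:10–10:40, 13:45–13:50.
Total common minutes: 30 + 5 = 35.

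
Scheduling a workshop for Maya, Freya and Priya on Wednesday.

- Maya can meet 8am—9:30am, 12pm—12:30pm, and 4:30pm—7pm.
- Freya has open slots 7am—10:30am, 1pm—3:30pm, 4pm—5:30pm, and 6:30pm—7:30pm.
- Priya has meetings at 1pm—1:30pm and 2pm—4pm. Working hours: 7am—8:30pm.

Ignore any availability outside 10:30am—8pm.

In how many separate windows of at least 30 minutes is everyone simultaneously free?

Priya free within 07:00–20:30: 07:00–13:00, 13:30–14:00, 16:00–20:30.
Maya ∩ Freya: 08:00–09:30, 16:30–17:30, 18:30–19:00.
Maya ∩ Freya ∩ Priya: 08:00–09:30, 16:30–17:30, 18:30–19:00.
Restricted to 10:30–20:00: 16:30–17:30, 18:30–19:00.
Windows ≥ 30 min: 16:30–17:30, 18:30–19:00.
That's 2 windows.

2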